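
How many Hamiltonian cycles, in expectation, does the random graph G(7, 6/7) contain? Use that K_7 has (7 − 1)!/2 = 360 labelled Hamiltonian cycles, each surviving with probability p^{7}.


K_7 has (7 − 1)!/2 = 360 labelled Hamiltonian cycles.
For each such Hamiltonian cycle H, let X_H = 1 if all 7 edges of H are present in G. Then P[X_H = 1] = p^{7} = (6/7)^{7} = 279936/823543.
By linearity of expectation: E[X] = Σ_H E[X_H] = 360 · p^{7} = 360 · 279936/823543 = 100776960/823543.
Numerically: E[X] ≈ 122.37.

E[X] = 360 · (6/7)^{7} = 100776960/823543 ≈ 122.37.


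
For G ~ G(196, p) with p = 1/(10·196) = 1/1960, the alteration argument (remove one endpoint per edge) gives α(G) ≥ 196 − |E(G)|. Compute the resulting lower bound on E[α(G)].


E[|E(G)|] = C(196, 2)·p = 19110 · (1/1960) = 39/4.
E[α(G)] ≥ n − E[|E(G)|] = 196 − 39/4 = 745/4.
Numerically: ≈ 186.250.
(This is only a lower bound; the true E[α(G)] may be larger.)

E[α(G)] ≥ 745/4 ≈ 186.250.


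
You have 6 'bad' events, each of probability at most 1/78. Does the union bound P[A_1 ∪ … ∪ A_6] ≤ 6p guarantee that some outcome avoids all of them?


Union bound: P[∪_{i=1}^{6} A_i] ≤ Σ_i P[A_i] ≤ 6·p = 6·(1/78) = 1/13.
Numerically: 1/13 ≈ 0.0769231.
Is 1/13 < 1? YES.
Since P[∪ A_i] ≤ 1/13 < 1, the complement has P[∩ A_i^c] ≥ 1 − 1/13 = 12/13 > 0, so some outcome avoids every A_i.

6·p = 1/13 ≈ 0.0769231; existence CERTIFIED by the union bound.


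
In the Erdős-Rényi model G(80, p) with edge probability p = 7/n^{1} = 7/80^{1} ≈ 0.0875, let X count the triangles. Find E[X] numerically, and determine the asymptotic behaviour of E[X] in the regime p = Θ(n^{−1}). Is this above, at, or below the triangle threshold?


Number of potential triangles: C(80, 3) = 82160.
Each occurs with probability p³ ≈ (0.0875)³ ≈ 6.69921875e-04.
By linearity: E[X] = C(80, 3)·p³ ≈ 82160 · 6.69921875e-04 ≈ 55.040781.
Here α = 1, so p = 7/n is exactly at the triangle threshold p ~ 1/n. Asymptotically E[X] → c³/6 = 7³/6 = 343/6 ≈ 57.166667, a bounded constant. In this regime the triangle count is asymptotically Poisson(c³/6).

E[X] ≈ 55.040781; in regime p = Θ(1/n^{1}) E[X] stays bounded (at the triangle threshold p ~ 1/n).


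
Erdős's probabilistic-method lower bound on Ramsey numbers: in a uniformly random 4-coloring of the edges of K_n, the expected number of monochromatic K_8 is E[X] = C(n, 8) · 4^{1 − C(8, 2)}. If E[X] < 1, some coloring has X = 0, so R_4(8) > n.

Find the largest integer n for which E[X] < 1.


We need C(n, 8) · 4^{1 − 28} < 1, i.e. C(n, 8) < 4^{28 − 1} = 18014398509481984.
Check values of n near the boundary:
  n = 407: C(407, 8) = 17424959239309050; 17424959239309050 < 18014398509481984? YES
  n = 408: C(408, 8) = 17773458424095231; 17773458424095231 < 18014398509481984? YES
  n = 409: C(409, 8) = 18128041135797879; 18128041135797879 < 18014398509481984? NO
The largest n with C(n, 8) < 18014398509481984 is n = 408 (where E[X] = 17773458424095231/18014398509481984 ≈ 0.9866251). Hence R_4(8) > 408, i.e. R_4(8) ≥ 409.

Largest n = 408; hence R_4(8) > 408.


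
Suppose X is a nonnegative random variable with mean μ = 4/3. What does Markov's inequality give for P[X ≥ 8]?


μ = E[X] = 4/3, a = 8.
Markov: P[X ≥ 8] ≤ μ/a = (4/3)/8 = 1/6.
Numerically: ≈ 0.1667.
(Since a = 8 > μ = 1.3333, the bound 1/6 is < 1 and informative.)

P[X ≥ 8] ≤ 1/6 ≈ 0.1667.


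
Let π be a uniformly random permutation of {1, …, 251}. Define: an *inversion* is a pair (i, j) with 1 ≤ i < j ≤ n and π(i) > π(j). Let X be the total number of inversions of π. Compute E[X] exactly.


Write X = Σ X_I over the C(251, 2) = 31375 pairs i < j, with X_I the indicator of one inversion.
There are 31375 indicators.
For each fixed pair i < j, the values π(i) and π(j) are two distinct elements of {1, …, 251} in uniformly random order; by symmetry P[π(i) > π(j)] = 1/2.
By linearity: E[X] = 31375 · (1/2) = C(251, 2) · (1/2) = 31375/2 = 31375/2 ≈ 15687.5000.

E[X] = 31375/2 = 15687.5000.


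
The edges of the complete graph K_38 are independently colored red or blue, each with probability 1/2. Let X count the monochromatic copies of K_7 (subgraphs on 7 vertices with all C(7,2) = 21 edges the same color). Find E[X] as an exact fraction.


Let X = Σ_S X_S over the C(38, 7) = 12620256 subsets S of size 7, where X_S = 1 if the K_7 on S is monochromatic.
For a fixed S, the K_7 on S has C(7, 2) = 21 edges. P[all 21 edges red] = (1/2)^21, and likewise for blue, so P[monochromatic] = 2·(1/2)^21 = 2^{1 − 21} = 1/1048576.
By linearity: E[X] = C(38, 7) · 2^{1 − 21} = 12620256 · 1/1048576 = 394383/32768.
Numerically: E[X] ≈ 12.03561.

E[X] = C(38,7)·2^(1−C(7,2)) = 394383/32768 ≈ 12.03561.


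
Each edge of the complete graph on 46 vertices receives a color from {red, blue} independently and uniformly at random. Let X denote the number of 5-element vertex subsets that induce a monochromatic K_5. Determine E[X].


Let X = Σ_S X_S over the C(46, 5) = 1370754 subsets S of size 5, where X_S = 1 if the K_5 on S is monochromatic.
For a fixed S, the K_5 on S has C(5, 2) = 10 edges. P[all 10 edges red] = (1/2)^10, and likewise for blue, so P[monochromatic] = 2·(1/2)^10 = 2^{1 − 10} = 1/512.
By linearity of expectation: E[X] = C(46, 5) · 2^{1 − 10} = 1370754 · 1/512 = 685377/256.
Numerically: E[X] ≈ 2677.2539.

E[X] = C(46,5)·2^(1−C(5,2)) = 685377/256 ≈ 2677.2539.


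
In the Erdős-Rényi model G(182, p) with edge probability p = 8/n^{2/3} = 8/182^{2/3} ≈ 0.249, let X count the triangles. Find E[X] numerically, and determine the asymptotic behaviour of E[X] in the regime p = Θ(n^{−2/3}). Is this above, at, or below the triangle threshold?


Number of potential triangles: C(182, 3) = 988260.
Each occurs with probability p³ ≈ (0.249)³ ≈ 1.54571e-02.
By linearity: E[X] = C(182, 3)·p³ ≈ 988260 · 1.54571e-02 ≈ 15275.604.
Since α = 2/3 < 1, p = c/n^{2/3} ≫ 1/n is above the triangle threshold p ~ 1/n. Asymptotically E[X] ~ (c³/6)·n^{3(1−α)} = (8³/6)·n^{1} → ∞; triangles are abundant w.h.p.

E[X] ≈ 15275.604; in regime p = Θ(1/n^{2/3}) E[X] diverges (above the triangle threshold p ~ 1/n).


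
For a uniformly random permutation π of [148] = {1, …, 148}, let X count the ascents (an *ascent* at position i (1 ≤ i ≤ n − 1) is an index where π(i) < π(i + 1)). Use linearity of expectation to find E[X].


Write X = Σ X_I over i = 1, …, 147, with X_I the indicator of one ascent.
There are 147 indicators.
For each fixed i, the pair (π(i), π(i+1)) is a uniformly random ordered pair of distinct values from {1, …, 148}; by symmetry P[π(i) < π(i+1)] = 1/2.
By linearity: E[X] = 147 · (1/2) = (148 − 1) · (1/2) = 147/2 ≈ 73.500.

E[X] = 147/2 = 73.500.


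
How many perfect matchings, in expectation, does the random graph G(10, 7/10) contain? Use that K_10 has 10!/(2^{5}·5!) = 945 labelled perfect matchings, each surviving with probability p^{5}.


K_10 has 10!/(2^{5}·5!) = 945 labelled perfect matchings.
For each such perfect matching H, let X_H = 1 if all 5 edges of H are present in G. Then P[X_H = 1] = p^{5} = (7/10)^{5} = 16807/100000.
By linearity: E[X] = Σ_H E[X_H] = 945 · p^{5} = 945 · 16807/100000 = 3176523/20000.
Numerically: E[X] ≈ 159.

E[X] = 945 · (7/10)^{5} = 3176523/20000 ≈ 159.


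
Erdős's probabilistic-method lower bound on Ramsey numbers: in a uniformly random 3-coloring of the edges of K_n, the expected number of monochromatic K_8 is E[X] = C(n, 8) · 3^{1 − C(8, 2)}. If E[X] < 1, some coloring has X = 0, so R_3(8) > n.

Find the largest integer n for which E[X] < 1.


We need C(n, 8) · 3^{1 − 28} < 1, i.e. C(n, 8) < 3^{28 − 1} = 7625597484987.
Check values of n near the boundary:
  n = 152: C(152, 8) = 5859727868575; 5859727868575 < 7625597484987? YES
  n = 153: C(153, 8) = 6183023199255; 6183023199255 < 7625597484987? YES
  n = 154: C(154, 8) = 6521818990995; 6521818990995 < 7625597484987? YES
  n = 155: C(155, 8) = 6876747915675; 6876747915675 < 7625597484987? YES
  n = 156: C(156, 8) = 7248464019225; 7248464019225 < 7625597484987? YES
  n = 157: C(157, 8) = 7637643295425; 7637643295425 < 7625597484987? NO
The largest n with C(n, 8) < 7625597484987 is n = 156 (where E[X] = 805384891025/847288609443 ≈ 0.9505). Hence R_3(8) > 156, i.e. R_3(8) ≥ 157.

Largest n = 156; hence R_3(8) > 156.


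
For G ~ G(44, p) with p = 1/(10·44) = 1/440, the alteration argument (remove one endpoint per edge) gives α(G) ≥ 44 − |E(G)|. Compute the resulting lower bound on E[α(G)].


E[|E(G)|] = C(44, 2)·p = 946 · (1/440) = 43/20.
E[α(G)] ≥ n − E[|E(G)|] = 44 − 43/20 = 837/20.
Numerically: ≈ 41.85000.
(This is only a lower bound; the true E[α(G)] may be larger.)

E[α(G)] ≥ 837/20 ≈ 41.85000.


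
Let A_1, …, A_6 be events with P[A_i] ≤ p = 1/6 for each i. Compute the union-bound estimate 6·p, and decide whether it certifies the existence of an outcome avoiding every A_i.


Union bound: P[∪_{i=1}^{6} A_i] ≤ Σ_i P[A_i] ≤ 6·p = 6·(1/6) = 1.
Numerically: 1 ≈ 1.000000.
Is 1 < 1? NO.
Since the bound 1 is ≥ 1, the union bound is uninformative here; it does NOT by itself certify existence.

6·p = 1 ≈ 1.000000; existence NOT certified by the union bound.


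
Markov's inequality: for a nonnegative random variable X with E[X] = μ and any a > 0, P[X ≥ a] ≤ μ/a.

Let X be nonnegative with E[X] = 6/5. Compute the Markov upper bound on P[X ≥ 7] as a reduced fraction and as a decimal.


μ = E[X] = 6/5, a = 7.
Markov: P[X ≥ 7] ≤ μ/a = (6/5)/7 = 6/35.
Numerically: ≈ 0.17143.
(Since a = 7 > μ = 1.20000, the bound 6/35 is < 1 and informative.)

P[X ≥ 7] ≤ 6/35 ≈ 0.17143.


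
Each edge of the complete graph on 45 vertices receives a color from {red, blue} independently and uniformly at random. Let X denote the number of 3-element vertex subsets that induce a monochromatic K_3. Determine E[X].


Let X = Σ_S X_S over the C(45, 3) = 14190 subsets S of size 3, where X_S = 1 if the K_3 on S is monochromatic.
For a fixed S, the K_3 on S has C(3, 2) = 3 edges. P[all 3 edges red] = (1/2)^3, and likewise for blue, so P[monochromatic] = 2·(1/2)^3 = 2^{1 − 3} = 1/4.
Summing: E[X] = C(45, 3) · 2^{1 − 3} = 14190 · 1/4 = 7095/2.
Numerically: E[X] ≈ 3547.500.

E[X] = C(45,3)·2^(1−C(3,2)) = 7095/2 ≈ 3547.500.


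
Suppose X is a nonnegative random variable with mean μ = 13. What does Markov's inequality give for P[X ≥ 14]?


μ = E[X] = 13, a = 14.
Markov: P[X ≥ 14] ≤ μ/a = (13)/14 = 13/14.
Numerically: ≈ 0.929.
(Since a = 14 > μ = 13.000, the bound 13/14 is < 1 and informative.)

P[X ≥ 14] ≤ 13/14 ≈ 0.929.


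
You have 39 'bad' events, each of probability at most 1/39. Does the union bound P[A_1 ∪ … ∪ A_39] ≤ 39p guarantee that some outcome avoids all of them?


Union bound: P[∪_{i=1}^{39} A_i] ≤ Σ_i P[A_i] ≤ 39·p = 39·(1/39) = 1.
Numerically: 1 ≈ 1.000000.
Is 1 < 1? NO.
Since the bound 1 is ≥ 1, the union bound is uninformative here; it does NOT by itself certify existence.

39·p = 1 ≈ 1.000000; existence NOT certified by the union bound.


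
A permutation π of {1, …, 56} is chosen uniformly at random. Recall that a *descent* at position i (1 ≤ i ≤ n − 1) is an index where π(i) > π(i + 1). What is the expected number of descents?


Write X = Σ X_I over i = 1, …, 55, with X_I the indicator of one descent.
There are 55 indicators.
For each fixed i, the pair (π(i), π(i+1)) is a uniformly random ordered pair of distinct values from {1, …, 56}; by symmetry P[π(i) > π(i+1)] = 1/2.
By linearity: E[X] = 55 · (1/2) = (56 − 1) · (1/2) = 55/2 ≈ 27.50000.

E[X] = 55/2 = 27.50000.


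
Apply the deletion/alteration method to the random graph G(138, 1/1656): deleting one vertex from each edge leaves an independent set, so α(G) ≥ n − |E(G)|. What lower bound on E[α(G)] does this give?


E[|E(G)|] = C(138, 2)·p = 9453 · (1/1656) = 137/24.
E[α(G)] ≥ n − E[|E(G)|] = 138 − 137/24 = 3175/24.
Numerically: ≈ 132.29167.
(This is only a lower bound; the true E[α(G)] may be larger.)

E[α(G)] ≥ 3175/24 ≈ 132.29167.


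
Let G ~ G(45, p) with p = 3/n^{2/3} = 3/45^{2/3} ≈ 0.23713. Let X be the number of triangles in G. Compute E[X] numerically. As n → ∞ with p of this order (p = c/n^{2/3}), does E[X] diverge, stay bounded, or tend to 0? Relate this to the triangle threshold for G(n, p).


Number of potential triangles: C(45, 3) = 14190.
Each occurs with probability p³ ≈ (0.23713)³ ≈ 1.3333333e-02.
By linearity: E[X] = C(45, 3)·p³ ≈ 14190 · 1.3333333e-02 ≈ 189.20000.
Since α = 2/3 < 1, p = c/n^{2/3} ≫ 1/n is above the triangle threshold p ~ 1/n. Asymptotically E[X] ~ (c³/6)·n^{3(1−α)} = (3³/6)·n^{1} → ∞; triangles are abundant w.h.p.

E[X] ≈ 189.20000; in regime p = Θ(1/n^{2/3}) E[X] diverges (above the triangle threshold p ~ 1/n).


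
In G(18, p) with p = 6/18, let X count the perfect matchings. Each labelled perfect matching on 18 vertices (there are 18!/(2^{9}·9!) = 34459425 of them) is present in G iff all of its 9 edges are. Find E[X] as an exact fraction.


K_18 has 18!/(2^{9}·9!) = 34459425 labelled perfect matchings.
For each such perfect matching H, let X_H = 1 if all 9 edges of H are present in G. Then P[X_H = 1] = p^{9} = (1/3)^{9} = 1/19683.
Summing the indicators: E[X] = Σ_H E[X_H] = 34459425 · p^{9} = 34459425 · 1/19683 = 425425/243.
Numerically: E[X] ≈ 1751.

E[X] = 34459425 · (1/3)^{9} = 425425/243 ≈ 1751.


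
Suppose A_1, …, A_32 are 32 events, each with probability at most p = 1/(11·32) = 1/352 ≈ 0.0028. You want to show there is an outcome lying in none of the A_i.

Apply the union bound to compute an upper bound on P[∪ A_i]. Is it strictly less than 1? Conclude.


Union bound: P[∪_{i=1}^{32} A_i] ≤ Σ_i P[A_i] ≤ 32·p = 32·(1/352) = 1/11.
Numerically: 1/11 ≈ 0.0909.
Is 1/11 < 1? YES.
Since P[∪ A_i] ≤ 1/11 < 1, the complement has P[∩ A_i^c] ≥ 1 − 1/11 = 10/11 > 0, so some outcome avoids every A_i.

32·p = 1/11 ≈ 0.0909; existence CERTIFIED by the union bound.


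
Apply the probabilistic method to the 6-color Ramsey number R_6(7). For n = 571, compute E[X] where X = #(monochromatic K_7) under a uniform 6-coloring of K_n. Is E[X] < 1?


E[X] = C(571, 7) · 6^{1 − 21} = 3784329711421830 · 6^{−20} = 3784329711421830/3656158440062976.
As a reduced fraction: E[X] = 70080179841145/67706637778944 ≈ 1.0351.
Is E[X] < 1? NO.
Since E[X] ≥ 1, the first-moment bound is inconclusive at n = 571; it does NOT by itself certify R_6(7) > 571.

E[X] = 70080179841145/67706637778944 ≈ 1.0351; E[X] ≥ 1; first-moment method inconclusive here.


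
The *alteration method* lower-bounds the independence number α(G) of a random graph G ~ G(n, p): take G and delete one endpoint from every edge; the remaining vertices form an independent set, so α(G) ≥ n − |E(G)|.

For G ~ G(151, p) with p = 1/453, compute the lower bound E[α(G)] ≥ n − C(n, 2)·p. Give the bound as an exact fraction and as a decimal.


E[|E(G)|] = C(151, 2)·p = 11325 · (1/453) = 25.
E[α(G)] ≥ n − E[|E(G)|] = 151 − 25 = 126.
Numerically: ≈ 126.0000.
(This is only a lower bound; the true E[α(G)] may be larger.)

E[α(G)] ≥ 126 ≈ 126.0000.


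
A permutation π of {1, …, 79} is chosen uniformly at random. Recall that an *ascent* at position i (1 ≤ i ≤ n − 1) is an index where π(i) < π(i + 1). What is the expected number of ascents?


Write X = Σ X_I over i = 1, …, 78, with X_I the indicator of one ascent.
There are 78 indicators.
For each fixed i, the pair (π(i), π(i+1)) is a uniformly random ordered pair of distinct values from {1, …, 79}; by symmetry P[π(i) < π(i+1)] = 1/2.
By linearity: E[X] = 78 · (1/2) = (79 − 1) · (1/2) = 39 ≈ 39.000.

E[X] = 39 = 39.000.


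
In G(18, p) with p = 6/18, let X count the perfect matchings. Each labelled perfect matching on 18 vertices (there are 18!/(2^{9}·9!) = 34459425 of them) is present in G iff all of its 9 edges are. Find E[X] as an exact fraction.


K_18 has 18!/(2^{9}·9!) = 34459425 labelled perfect matchings.
For each such perfect matching H, let X_H = 1 if all 9 edges of H are present in G. Then P[X_H = 1] = p^{9} = (1/3)^{9} = 1/19683.
By linearity: E[X] = Σ_H E[X_H] = 34459425 · p^{9} = 34459425 · 1/19683 = 425425/243.
Numerically: E[X] ≈ 1.75e+03.

E[X] = 34459425 · (1/3)^{9} = 425425/243 ≈ 1.75e+03.


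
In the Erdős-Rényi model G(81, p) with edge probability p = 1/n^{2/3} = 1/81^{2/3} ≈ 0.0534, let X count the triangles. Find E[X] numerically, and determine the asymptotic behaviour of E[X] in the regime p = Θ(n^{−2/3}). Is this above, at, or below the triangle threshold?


Number of potential triangles: C(81, 3) = 85320.
Each occurs with probability p³ ≈ (0.0534)³ ≈ 1.52416e-04.
By linearity: E[X] = C(81, 3)·p³ ≈ 85320 · 1.52416e-04 ≈ 13.004.
Since α = 2/3 < 1, p = c/n^{2/3} ≫ 1/n is above the triangle threshold p ~ 1/n. Asymptotically E[X] ~ (c³/6)·n^{3(1−α)} = (1³/6)·n^{1} → ∞; triangles are abundant w.h.p.

E[X] ≈ 13.004; in regime p = Θ(1/n^{2/3}) E[X] diverges (above the triangle threshold p ~ 1/n).


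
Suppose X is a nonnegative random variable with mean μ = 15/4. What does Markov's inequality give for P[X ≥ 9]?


μ = E[X] = 15/4, a = 9.
Markov: P[X ≥ 9] ≤ μ/a = (15/4)/9 = 5/12.
Numerically: ≈ 0.417.
(Since a = 9 > μ = 3.750, the bound 5/12 is < 1 and informative.)

P[X ≥ 9] ≤ 5/12 ≈ 0.417.


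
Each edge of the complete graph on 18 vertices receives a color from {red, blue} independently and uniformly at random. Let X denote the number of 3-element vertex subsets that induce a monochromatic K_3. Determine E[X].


Let X = Σ_S X_S over the C(18, 3) = 816 subsets S of size 3, where X_S = 1 if the K_3 on S is monochromatic.
For a fixed S, the K_3 on S has C(3, 2) = 3 edges. P[all 3 edges red] = (1/2)^3, and likewise for blue, so P[monochromatic] = 2·(1/2)^3 = 2^{1 − 3} = 1/4.
Summing: E[X] = C(18, 3) · 2^{1 − 3} = 816 · 1/4 = 204.
Numerically: E[X] ≈ 204.0000.

E[X] = C(18,3)·2^(1−C(3,2)) = 204 ≈ 204.0000.


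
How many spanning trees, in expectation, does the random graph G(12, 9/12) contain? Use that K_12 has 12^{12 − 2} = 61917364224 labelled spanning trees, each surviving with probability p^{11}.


K_12 has 12^{12 − 2} = 61917364224 labelled spanning trees.
For each such spanning tree H, let X_H = 1 if all 11 edges of H are present in G. Then P[X_H = 1] = p^{11} = (3/4)^{11} = 177147/4194304.
By linearity: E[X] = Σ_H E[X_H] = 61917364224 · p^{11} = 61917364224 · 177147/4194304 = 10460353203/4.
Numerically: E[X] ≈ 2.6151e+09.

E[X] = 61917364224 · (3/4)^{11} = 10460353203/4 ≈ 2.6151e+09.


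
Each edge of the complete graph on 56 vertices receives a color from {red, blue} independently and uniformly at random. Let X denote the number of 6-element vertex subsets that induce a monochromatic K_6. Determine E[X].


Let X = Σ_S X_S over the C(56, 6) = 32468436 subsets S of size 6, where X_S = 1 if the K_6 on S is monochromatic.
For a fixed S, the K_6 on S has C(6, 2) = 15 edges. P[all 15 edges red] = (1/2)^15, and likewise for blue, so P[monochromatic] = 2·(1/2)^15 = 2^{1 − 15} = 1/16384.
Summing: E[X] = C(56, 6) · 2^{1 − 15} = 32468436 · 1/16384 = 8117109/4096.
Numerically: E[X] ≈ 1981.71606.

E[X] = C(56,6)·2^(1−C(6,2)) = 8117109/4096 ≈ 1981.71606.


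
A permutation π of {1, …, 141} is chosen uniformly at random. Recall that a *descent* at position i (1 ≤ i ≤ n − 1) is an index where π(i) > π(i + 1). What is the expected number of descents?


Write X = Σ X_I over i = 1, …, 140, with X_I the indicator of one descent.
There are 140 indicators.
For each fixed i, the pair (π(i), π(i+1)) is a uniformly random ordered pair of distinct values from {1, …, 141}; by symmetry P[π(i) > π(i+1)] = 1/2.
By linearity: E[X] = 140 · (1/2) = (141 − 1) · (1/2) = 70 ≈ 70.0000.

E[X] = 70 = 70.0000.


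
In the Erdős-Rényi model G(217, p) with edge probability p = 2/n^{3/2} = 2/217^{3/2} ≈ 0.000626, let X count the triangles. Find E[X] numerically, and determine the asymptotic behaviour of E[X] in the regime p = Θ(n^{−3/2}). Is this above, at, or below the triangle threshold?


Number of potential triangles: C(217, 3) = 1679580.
Each occurs with probability p³ ≈ (0.000626)³ ≈ 2.44918e-10.
By linearity: E[X] = C(217, 3)·p³ ≈ 1679580 · 2.44918e-10 ≈ 0.000.
Since α = 3/2 > 1, p = c/n^{3/2} = o(1/n) is below the triangle threshold p ~ 1/n. Asymptotically E[X] ~ (c³/6)·n^{3(1−α)} = (2³/6)·n^{-1.5} → 0, so by Markov's inequality G has no triangles w.h.p.

E[X] ≈ 0.000; in regime p = Θ(1/n^{3/2}) E[X] tends to 0 (below the triangle threshold p ~ 1/n).


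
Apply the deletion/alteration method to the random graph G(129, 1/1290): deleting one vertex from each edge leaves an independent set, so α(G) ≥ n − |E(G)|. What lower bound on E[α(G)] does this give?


E[|E(G)|] = C(129, 2)·p = 8256 · (1/1290) = 32/5.
E[α(G)] ≥ n − E[|E(G)|] = 129 − 32/5 = 613/5.
Numerically: ≈ 122.600.
(This is only a lower bound; the true E[α(G)] may be larger.)

E[α(G)] ≥ 613/5 ≈ 122.600.


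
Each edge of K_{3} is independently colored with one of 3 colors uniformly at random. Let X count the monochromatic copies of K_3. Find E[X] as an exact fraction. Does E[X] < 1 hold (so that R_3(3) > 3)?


E[X] = C(3, 3) · 3^{1 − 3} = 1 · 3^{−2} = 1/9.
As a reduced fraction: E[X] = 1/9 ≈ 0.1111111.
Is E[X] < 1? YES.
Since E[X] < 1, there exists a 3-coloring of K_{3} with no monochromatic K_3; hence R_3(3) > 3.

E[X] = 1/9 ≈ 0.1111111; E[X] < 1, so R_3(3) > 3.


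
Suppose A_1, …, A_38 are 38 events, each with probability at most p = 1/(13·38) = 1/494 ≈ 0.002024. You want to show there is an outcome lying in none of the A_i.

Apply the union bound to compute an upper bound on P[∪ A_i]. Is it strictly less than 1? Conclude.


Union bound: P[∪_{i=1}^{38} A_i] ≤ Σ_i P[A_i] ≤ 38·p = 38·(1/494) = 1/13.
Numerically: 1/13 ≈ 0.076923.
Is 1/13 < 1? YES.
Since P[∪ A_i] ≤ 1/13 < 1, the complement has P[∩ A_i^c] ≥ 1 − 1/13 = 12/13 > 0, so some outcome avoids every A_i.

38·p = 1/13 ≈ 0.076923; existence CERTIFIED by the union bound.


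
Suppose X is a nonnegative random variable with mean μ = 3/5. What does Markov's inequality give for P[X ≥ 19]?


μ = E[X] = 3/5, a = 19.
Markov: P[X ≥ 19] ≤ μ/a = (3/5)/19 = 3/95.
Numerically: ≈ 0.03158.
(Since a = 19 > μ = 0.60000, the bound 3/95 is < 1 and informative.)

P[X ≥ 19] ≤ 3/95 ≈ 0.03158.


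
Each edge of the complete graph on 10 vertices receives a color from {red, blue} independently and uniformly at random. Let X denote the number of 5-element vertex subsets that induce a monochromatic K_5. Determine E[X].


Let X = Σ_S X_S over the C(10, 5) = 252 subsets S of size 5, where X_S = 1 if the K_5 on S is monochromatic.
For a fixed S, the K_5 on S has C(5, 2) = 10 edges. P[all 10 edges red] = (1/2)^10, and likewise for blue, so P[monochromatic] = 2·(1/2)^10 = 2^{1 − 10} = 1/512.
By linearity of expectation: E[X] = C(10, 5) · 2^{1 − 10} = 252 · 1/512 = 63/128.
Numerically: E[X] ≈ 0.4922.

E[X] = C(10,5)·2^(1−C(5,2)) = 63/128 ≈ 0.4922.


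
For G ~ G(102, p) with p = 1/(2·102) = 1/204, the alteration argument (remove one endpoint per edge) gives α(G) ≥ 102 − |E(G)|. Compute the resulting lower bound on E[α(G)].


E[|E(G)|] = C(102, 2)·p = 5151 · (1/204) = 101/4.
E[α(G)] ≥ n − E[|E(G)|] = 102 − 101/4 = 307/4.
Numerically: ≈ 76.7500.
(This is only a lower bound; the true E[α(G)] may be larger.)

E[α(G)] ≥ 307/4 ≈ 76.7500.


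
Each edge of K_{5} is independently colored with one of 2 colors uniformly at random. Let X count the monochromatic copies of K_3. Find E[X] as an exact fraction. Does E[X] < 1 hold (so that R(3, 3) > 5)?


E[X] = C(5, 3) · 2^{1 − 3} = 10 · 2^{−2} = 10/4.
As a reduced fraction: E[X] = 5/2 ≈ 2.500.
Is E[X] < 1? NO.
Since E[X] ≥ 1, the first-moment bound is inconclusive at n = 5; it does NOT by itself certify R(3, 3) > 5.

E[X] = 5/2 ≈ 2.500; E[X] ≥ 1; first-moment method inconclusive here.


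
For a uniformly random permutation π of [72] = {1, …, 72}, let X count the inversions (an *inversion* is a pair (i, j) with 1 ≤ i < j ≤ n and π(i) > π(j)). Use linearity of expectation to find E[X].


Write X = Σ X_I over the C(72, 2) = 2556 pairs i < j, with X_I the indicator of one inversion.
There are 2556 indicators.
For each fixed pair i < j, the values π(i) and π(j) are two distinct elements of {1, …, 72} in uniformly random order; by symmetry P[π(i) > π(j)] = 1/2.
By linearity: E[X] = 2556 · (1/2) = C(72, 2) · (1/2) = 2556/2 = 1278 ≈ 1278.000.

E[X] = 1278 = 1278.000.


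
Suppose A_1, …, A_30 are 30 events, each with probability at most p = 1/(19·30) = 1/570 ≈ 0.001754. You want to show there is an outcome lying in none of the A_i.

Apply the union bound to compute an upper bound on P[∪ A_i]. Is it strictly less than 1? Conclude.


Union bound: P[∪_{i=1}^{30} A_i] ≤ Σ_i P[A_i] ≤ 30·p = 30·(1/570) = 1/19.
Numerically: 1/19 ≈ 0.052632.
Is 1/19 < 1? YES.
Since P[∪ A_i] ≤ 1/19 < 1, the complement has P[∩ A_i^c] ≥ 1 − 1/19 = 18/19 > 0, so some outcome avoids every A_i.

30·p = 1/19 ≈ 0.052632; existence CERTIFIED by the union bound.


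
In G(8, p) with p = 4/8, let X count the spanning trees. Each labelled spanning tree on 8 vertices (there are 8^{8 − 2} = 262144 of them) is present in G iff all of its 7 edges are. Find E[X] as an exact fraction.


K_8 has 8^{8 − 2} = 262144 labelled spanning trees.
For each such spanning tree H, let X_H = 1 if all 7 edges of H are present in G. Then P[X_H = 1] = p^{7} = (1/2)^{7} = 1/128.
By linearity: E[X] = Σ_H E[X_H] = 262144 · p^{7} = 262144 · 1/128 = 2048.
Numerically: E[X] ≈ 2048.

E[X] = 262144 · (1/2)^{7} = 2048 ≈ 2048.


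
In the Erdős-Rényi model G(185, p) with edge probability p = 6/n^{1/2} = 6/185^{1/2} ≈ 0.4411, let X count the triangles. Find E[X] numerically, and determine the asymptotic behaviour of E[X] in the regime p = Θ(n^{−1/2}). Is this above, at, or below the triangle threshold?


Number of potential triangles: C(185, 3) = 1038220.
Each occurs with probability p³ ≈ (0.4411)³ ≈ 8.584127e-02.
By linearity: E[X] = C(185, 3)·p³ ≈ 1038220 · 8.584127e-02 ≈ 89122.1283.
Since α = 1/2 < 1, p = c/n^{1/2} ≫ 1/n is above the triangle threshold p ~ 1/n. Asymptotically E[X] ~ (c³/6)·n^{3(1−α)} = (6³/6)·n^{1.5} → ∞; triangles are abundant w.h.p.

E[X] ≈ 89122.1283; in regime p = Θ(1/n^{1/2}) E[X] diverges (above the triangle threshold p ~ 1/n).


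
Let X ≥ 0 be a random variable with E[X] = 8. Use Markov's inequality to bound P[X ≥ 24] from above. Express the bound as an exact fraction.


μ = E[X] = 8, a = 24.
Markov: P[X ≥ 24] ≤ μ/a = (8)/24 = 1/3.
Numerically: ≈ 0.333.
(Since a = 24 > μ = 8.000, the bound 1/3 is < 1 and informative.)

P[X ≥ 24] ≤ 1/3 ≈ 0.333.


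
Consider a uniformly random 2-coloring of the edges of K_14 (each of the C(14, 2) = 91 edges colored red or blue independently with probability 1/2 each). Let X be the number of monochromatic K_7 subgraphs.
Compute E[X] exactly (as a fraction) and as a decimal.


Let X = Σ_S X_S over the C(14, 7) = 3432 subsets S of size 7, where X_S = 1 if the K_7 on S is monochromatic.
For a fixed S, the K_7 on S has C(7, 2) = 21 edges. P[all 21 edges red] = (1/2)^21, and likewise for blue, so P[monochromatic] = 2·(1/2)^21 = 2^{1 − 21} = 1/1048576.
By linearity: E[X] = C(14, 7) · 2^{1 − 21} = 3432 · 1/1048576 = 429/131072.
Numerically: E[X] ≈ 0.003.

E[X] = C(14,7)·2^(1−C(7,2)) = 429/131072 ≈ 0.003.


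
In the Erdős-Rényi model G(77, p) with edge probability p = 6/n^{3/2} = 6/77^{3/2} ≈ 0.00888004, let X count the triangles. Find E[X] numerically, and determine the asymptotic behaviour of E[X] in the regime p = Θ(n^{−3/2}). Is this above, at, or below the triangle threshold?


Number of potential triangles: C(77, 3) = 73150.
Each occurs with probability p³ ≈ (0.00888004)³ ≈ 7.00237698e-07.
By linearity: E[X] = C(77, 3)·p³ ≈ 73150 · 7.00237698e-07 ≈ 0.051222.
Since α = 3/2 > 1, p = c/n^{3/2} = o(1/n) is below the triangle threshold p ~ 1/n. Asymptotically E[X] ~ (c³/6)·n^{3(1−α)} = (6³/6)·n^{-1.5} → 0, so by Markov's inequality G has no triangles w.h.p.

E[X] ≈ 0.051222; in regime p = Θ(1/n^{3/2}) E[X] tends to 0 (below the triangle threshold p ~ 1/n).


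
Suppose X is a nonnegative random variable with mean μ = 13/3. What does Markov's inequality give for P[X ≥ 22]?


μ = E[X] = 13/3, a = 22.
Markov: P[X ≥ 22] ≤ μ/a = (13/3)/22 = 13/66.
Numerically: ≈ 0.196970.
(Since a = 22 > μ = 4.333333, the bound 13/66 is < 1 and informative.)

P[X ≥ 22] ≤ 13/66 ≈ 0.196970.


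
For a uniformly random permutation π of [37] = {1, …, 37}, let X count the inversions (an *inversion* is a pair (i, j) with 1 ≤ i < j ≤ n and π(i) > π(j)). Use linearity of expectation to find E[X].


Write X = Σ X_I over the C(37, 2) = 666 pairs i < j, with X_I the indicator of one inversion.
There are 666 indicators.
For each fixed pair i < j, the values π(i) and π(j) are two distinct elements of {1, …, 37} in uniformly random order; by symmetry P[π(i) > π(j)] = 1/2.
By linearity: E[X] = 666 · (1/2) = C(37, 2) · (1/2) = 666/2 = 333 ≈ 333.00000.

E[X] = 333 = 333.00000.


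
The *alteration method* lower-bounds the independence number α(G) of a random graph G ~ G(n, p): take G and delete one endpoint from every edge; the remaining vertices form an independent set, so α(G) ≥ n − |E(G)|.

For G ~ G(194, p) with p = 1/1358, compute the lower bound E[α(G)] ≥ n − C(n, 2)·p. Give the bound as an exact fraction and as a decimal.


E[|E(G)|] = C(194, 2)·p = 18721 · (1/1358) = 193/14.
E[α(G)] ≥ n − E[|E(G)|] = 194 − 193/14 = 2523/14.
Numerically: ≈ 180.214.
(This is only a lower bound; the true E[α(G)] may be larger.)

E[α(G)] ≥ 2523/14 ≈ 180.214.


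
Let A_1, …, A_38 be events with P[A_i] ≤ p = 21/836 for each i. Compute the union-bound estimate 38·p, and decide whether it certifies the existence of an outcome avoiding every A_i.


Union bound: P[∪_{i=1}^{38} A_i] ≤ Σ_i P[A_i] ≤ 38·p = 38·(21/836) = 21/22.
Numerically: 21/22 ≈ 0.9545455.
Is 21/22 < 1? YES.
Since P[∪ A_i] ≤ 21/22 < 1, the complement has P[∩ A_i^c] ≥ 1 − 21/22 = 1/22 > 0, so some outcome avoids every A_i.

38·p = 21/22 ≈ 0.9545455; existence CERTIFIED by the union bound.


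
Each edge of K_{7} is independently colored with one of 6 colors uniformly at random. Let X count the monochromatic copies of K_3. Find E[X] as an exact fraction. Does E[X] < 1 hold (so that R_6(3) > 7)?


E[X] = C(7, 3) · 6^{1 − 3} = 35 · 6^{−2} = 35/36.
As a reduced fraction: E[X] = 35/36 ≈ 0.972222.
Is E[X] < 1? YES.
Since E[X] < 1, there exists a 6-coloring of K_{7} with no monochromatic K_3; hence R_6(3) > 7.

E[X] = 35/36 ≈ 0.972222; E[X] < 1, so R_6(3) > 7.


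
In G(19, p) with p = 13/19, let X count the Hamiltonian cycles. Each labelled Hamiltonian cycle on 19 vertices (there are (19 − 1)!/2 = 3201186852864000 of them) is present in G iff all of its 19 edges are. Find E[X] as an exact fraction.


K_19 has (19 − 1)!/2 = 3201186852864000 labelled Hamiltonian cycles.
For each such Hamiltonian cycle H, let X_H = 1 if all 19 edges of H are present in G. Then P[X_H = 1] = p^{19} = (13/19)^{19} = 1461920290375446110677/1978419655660313589123979.
By linearity: E[X] = Σ_H E[X_H] = 3201186852864000 · p^{19} = 3201186852864000 · 1461920290375446110677/1978419655660313589123979 = 4679880013484999364018134658428928000/1978419655660313589123979.
Numerically: E[X] ≈ 2.36546e+12.

E[X] = 3201186852864000 · (13/19)^{19} = 4679880013484999364018134658428928000/1978419655660313589123979 ≈ 2.36546e+12.


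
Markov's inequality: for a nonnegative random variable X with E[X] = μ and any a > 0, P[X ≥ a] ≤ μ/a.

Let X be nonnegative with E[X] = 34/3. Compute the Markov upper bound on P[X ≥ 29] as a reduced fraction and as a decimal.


μ = E[X] = 34/3, a = 29.
Markov: P[X ≥ 29] ≤ μ/a = (34/3)/29 = 34/87.
Numerically: ≈ 0.391.
(Since a = 29 > μ = 11.333, the bound 34/87 is < 1 and informative.)

P[X ≥ 29] ≤ 34/87 ≈ 0.391.


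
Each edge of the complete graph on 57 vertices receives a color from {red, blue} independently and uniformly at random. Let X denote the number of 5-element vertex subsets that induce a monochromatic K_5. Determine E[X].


Let X = Σ_S X_S over the C(57, 5) = 4187106 subsets S of size 5, where X_S = 1 if the K_5 on S is monochromatic.
For a fixed S, the K_5 on S has C(5, 2) = 10 edges. P[all 10 edges red] = (1/2)^10, and likewise for blue, so P[monochromatic] = 2·(1/2)^10 = 2^{1 − 10} = 1/512.
By linearity of expectation: E[X] = C(57, 5) · 2^{1 − 10} = 4187106 · 1/512 = 2093553/256.
Numerically: E[X] ≈ 8177.9414.

E[X] = C(57,5)·2^(1−C(5,2)) = 2093553/256 ≈ 8177.9414.


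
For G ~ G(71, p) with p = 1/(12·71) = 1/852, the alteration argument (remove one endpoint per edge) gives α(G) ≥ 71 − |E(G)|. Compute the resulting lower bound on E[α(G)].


E[|E(G)|] = C(71, 2)·p = 2485 · (1/852) = 35/12.
E[α(G)] ≥ n − E[|E(G)|] = 71 − 35/12 = 817/12.
Numerically: ≈ 68.08333.
(This is only a lower bound; the true E[α(G)] may be larger.)

E[α(G)] ≥ 817/12 ≈ 68.08333.


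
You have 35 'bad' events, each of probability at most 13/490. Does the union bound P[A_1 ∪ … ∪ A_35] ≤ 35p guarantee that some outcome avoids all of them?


Union bound: P[∪_{i=1}^{35} A_i] ≤ Σ_i P[A_i] ≤ 35·p = 35·(13/490) = 13/14.
Numerically: 13/14 ≈ 0.9285714.
Is 13/14 < 1? YES.
Since P[∪ A_i] ≤ 13/14 < 1, the complement has P[∩ A_i^c] ≥ 1 − 13/14 = 1/14 > 0, so some outcome avoids every A_i.

35·p = 13/14 ≈ 0.9285714; existence CERTIFIED by the union bound.


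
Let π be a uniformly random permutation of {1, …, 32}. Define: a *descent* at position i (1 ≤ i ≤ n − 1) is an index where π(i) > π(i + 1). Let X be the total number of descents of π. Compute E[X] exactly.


Write X = Σ X_I over i = 1, …, 31, with X_I the indicator of one descent.
There are 31 indicators.
For each fixed i, the pair (π(i), π(i+1)) is a uniformly random ordered pair of distinct values from {1, …, 32}; by symmetry P[π(i) > π(i+1)] = 1/2.
By linearity: E[X] = 31 · (1/2) = (32 − 1) · (1/2) = 31/2 ≈ 15.5000.

E[X] = 31/2 = 15.5000.


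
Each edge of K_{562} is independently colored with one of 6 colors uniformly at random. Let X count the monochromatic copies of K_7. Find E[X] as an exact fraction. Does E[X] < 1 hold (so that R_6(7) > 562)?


E[X] = C(562, 7) · 6^{1 − 21} = 3384017972944752 · 6^{−20} = 3384017972944752/3656158440062976.
As a reduced fraction: E[X] = 70500374436349/76169967501312 ≈ 0.92557.
Is E[X] < 1? YES.
Since E[X] < 1, there exists a 6-coloring of K_{562} with no monochromatic K_7; hence R_6(7) > 562.

E[X] = 70500374436349/76169967501312 ≈ 0.92557; E[X] < 1, so R_6(7) > 562.


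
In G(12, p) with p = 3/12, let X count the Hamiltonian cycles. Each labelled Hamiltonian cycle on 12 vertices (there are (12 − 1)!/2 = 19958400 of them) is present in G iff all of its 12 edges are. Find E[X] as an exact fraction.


K_12 has (12 − 1)!/2 = 19958400 labelled Hamiltonian cycles.
For each such Hamiltonian cycle H, let X_H = 1 if all 12 edges of H are present in G. Then P[X_H = 1] = p^{12} = (1/4)^{12} = 1/16777216.
By linearity of expectation: E[X] = Σ_H E[X_H] = 19958400 · p^{12} = 19958400 · 1/16777216 = 155925/131072.
Numerically: E[X] ≈ 1.18961.

E[X] = 19958400 · (1/4)^{12} = 155925/131072 ≈ 1.18961.


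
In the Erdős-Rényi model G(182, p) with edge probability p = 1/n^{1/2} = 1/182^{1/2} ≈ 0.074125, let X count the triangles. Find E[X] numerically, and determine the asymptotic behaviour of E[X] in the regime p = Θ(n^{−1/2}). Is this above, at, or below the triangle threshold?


Number of potential triangles: C(182, 3) = 988260.
Each occurs with probability p³ ≈ (0.074125)³ ≈ 4.0727984e-04.
By linearity: E[X] = C(182, 3)·p³ ≈ 988260 · 4.0727984e-04 ≈ 402.49838.
Since α = 1/2 < 1, p = c/n^{1/2} ≫ 1/n is above the triangle threshold p ~ 1/n. Asymptotically E[X] ~ (c³/6)·n^{3(1−α)} = (1³/6)·n^{1.5} → ∞; triangles are abundant w.h.p.

E[X] ≈ 402.49838; in regime p = Θ(1/n^{1/2}) E[X] diverges (above the triangle threshold p ~ 1/n).


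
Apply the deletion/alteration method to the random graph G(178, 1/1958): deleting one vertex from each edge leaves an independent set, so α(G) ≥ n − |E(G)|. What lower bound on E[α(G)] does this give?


E[|E(G)|] = C(178, 2)·p = 15753 · (1/1958) = 177/22.
E[α(G)] ≥ n − E[|E(G)|] = 178 − 177/22 = 3739/22.
Numerically: ≈ 169.955.
(This is only a lower bound; the true E[α(G)] may be larger.)

E[α(G)] ≥ 3739/22 ≈ 169.955.


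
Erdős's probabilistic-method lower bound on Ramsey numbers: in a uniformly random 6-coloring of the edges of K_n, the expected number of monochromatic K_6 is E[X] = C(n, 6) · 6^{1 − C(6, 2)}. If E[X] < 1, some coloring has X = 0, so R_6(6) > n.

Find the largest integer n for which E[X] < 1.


We need C(n, 6) · 6^{1 − 15} < 1, i.e. C(n, 6) < 6^{15 − 1} = 78364164096.
Check values of n near the boundary:
  n = 194: C(194, 6) = 68482017072; 68482017072 < 78364164096? YES
  n = 195: C(195, 6) = 70656049360; 70656049360 < 78364164096? YES
  n = 196: C(196, 6) = 72887293024; 72887293024 < 78364164096? YES
  n = 197: C(197, 6) = 75176946208; 75176946208 < 78364164096? YES
  n = 198: C(198, 6) = 77526225777; 77526225777 < 78364164096? YES
  n = 199: C(199, 6) = 79936367511; 79936367511 < 78364164096? NO
  n = 200: C(200, 6) = 82408626300; 82408626300 < 78364164096? NO
The largest n with C(n, 6) < 78364164096 is n = 198 (where E[X] = 25842075259/26121388032 ≈ 0.989). Hence R_6(6) > 198, i.e. R_6(6) ≥ 199.

Largest n = 198; hence R_6(6) > 198.


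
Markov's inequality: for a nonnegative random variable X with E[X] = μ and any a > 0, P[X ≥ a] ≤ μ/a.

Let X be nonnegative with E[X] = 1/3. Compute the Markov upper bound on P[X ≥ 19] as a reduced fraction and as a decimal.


μ = E[X] = 1/3, a = 19.
Markov: P[X ≥ 19] ≤ μ/a = (1/3)/19 = 1/57.
Numerically: ≈ 0.018.
(Since a = 19 > μ = 0.333, the bound 1/57 is < 1 and informative.)

P[X ≥ 19] ≤ 1/57 ≈ 0.018.


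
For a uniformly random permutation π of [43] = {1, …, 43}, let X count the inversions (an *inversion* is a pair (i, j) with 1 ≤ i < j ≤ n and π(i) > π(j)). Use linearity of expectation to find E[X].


Write X = Σ X_I over the C(43, 2) = 903 pairs i < j, with X_I the indicator of one inversion.
There are 903 indicators.
For each fixed pair i < j, the values π(i) and π(j) are two distinct elements of {1, …, 43} in uniformly random order; by symmetry P[π(i) > π(j)] = 1/2.
By linearity: E[X] = 903 · (1/2) = C(43, 2) · (1/2) = 903/2 = 903/2 ≈ 451.50000.

E[X] = 903/2 = 451.50000.


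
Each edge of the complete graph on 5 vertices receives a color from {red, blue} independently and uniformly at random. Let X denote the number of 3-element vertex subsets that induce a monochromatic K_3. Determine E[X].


Let X = Σ_S X_S over the C(5, 3) = 10 subsets S of size 3, where X_S = 1 if the K_3 on S is monochromatic.
For a fixed S, the K_3 on S has C(3, 2) = 3 edges. P[all 3 edges red] = (1/2)^3, and likewise for blue, so P[monochromatic] = 2·(1/2)^3 = 2^{1 − 3} = 1/4.
By linearity of expectation: E[X] = C(5, 3) · 2^{1 − 3} = 10 · 1/4 = 5/2.
Numerically: E[X] ≈ 2.500.

E[X] = C(5,3)·2^(1−C(3,2)) = 5/2 ≈ 2.500.
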